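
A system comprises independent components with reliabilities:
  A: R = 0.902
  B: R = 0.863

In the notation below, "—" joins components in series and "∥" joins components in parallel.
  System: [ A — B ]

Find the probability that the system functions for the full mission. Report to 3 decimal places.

0.778

Series (A and B): 0.90200 × 0.86300 = 0.778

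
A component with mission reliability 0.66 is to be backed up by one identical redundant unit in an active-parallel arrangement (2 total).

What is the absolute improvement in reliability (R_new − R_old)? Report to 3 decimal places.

0.224

R_before = 0.66
R_after = 1 − (1 − 0.66)^2 = 0.884
ΔR = 0.884 − 0.66 = 0.224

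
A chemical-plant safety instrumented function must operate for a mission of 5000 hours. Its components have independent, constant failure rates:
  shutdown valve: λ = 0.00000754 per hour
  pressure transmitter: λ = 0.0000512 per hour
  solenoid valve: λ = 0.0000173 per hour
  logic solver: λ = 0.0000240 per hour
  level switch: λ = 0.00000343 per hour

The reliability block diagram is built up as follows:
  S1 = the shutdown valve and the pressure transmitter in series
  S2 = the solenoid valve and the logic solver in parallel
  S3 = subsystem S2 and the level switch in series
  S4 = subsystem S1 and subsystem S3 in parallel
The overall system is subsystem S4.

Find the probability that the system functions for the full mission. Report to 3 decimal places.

0.993

R(shutdown valve) = exp(−0.00000754 × 5000) = 0.96300
R(pressure transmitter) = exp(−0.0000512 × 5000) = 0.77414
R(solenoid valve) = exp(−0.0000173 × 5000) = 0.91714
R(logic solver) = exp(−0.0000240 × 5000) = 0.88692
R(level switch) = exp(−0.00000343 × 5000) = 0.98300
Series (shutdown valve and pressure transmitter): 0.96300 × 0.77414 = 0.74550
Parallel (solenoid valve and logic solver): 1 − (1 − 0.91714)(1 − 0.88692) = 0.99063
Series ([0.99063] and level switch): 0.99063 × 0.98300 = 0.97379
Parallel ([0.74550] and [0.97379]): 1 − (1 − 0.74550)(1 − 0.97379) = 0.993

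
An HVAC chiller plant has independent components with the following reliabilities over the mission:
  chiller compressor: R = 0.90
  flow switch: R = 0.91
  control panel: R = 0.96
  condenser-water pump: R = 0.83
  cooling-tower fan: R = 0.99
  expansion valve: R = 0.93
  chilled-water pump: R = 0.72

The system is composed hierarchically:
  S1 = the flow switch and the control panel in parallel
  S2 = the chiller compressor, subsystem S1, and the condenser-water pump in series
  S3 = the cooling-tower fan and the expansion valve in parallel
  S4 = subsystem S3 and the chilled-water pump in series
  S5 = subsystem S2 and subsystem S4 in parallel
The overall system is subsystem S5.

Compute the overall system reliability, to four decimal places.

Parallel (flow switch and control panel): 1 − (1 − 0.910000)(1 − 0.960000) = 0.996400
Series (chiller compressor, [0.996400], and condenser-water pump): 0.900000 × 0.996400 × 0.830000 = 0.744311
Parallel (cooling-tower fan and expansion valve): 1 − (1 − 0.990000)(1 − 0.930000) = 0.999300
Series ([0.999300] and chilled-water pump): 0.999300 × 0.720000 = 0.719496
Parallel ([0.744311] and [0.719496]): 1 − (1 − 0.744311)(1 − 0.719496) = 0.9283

0.9283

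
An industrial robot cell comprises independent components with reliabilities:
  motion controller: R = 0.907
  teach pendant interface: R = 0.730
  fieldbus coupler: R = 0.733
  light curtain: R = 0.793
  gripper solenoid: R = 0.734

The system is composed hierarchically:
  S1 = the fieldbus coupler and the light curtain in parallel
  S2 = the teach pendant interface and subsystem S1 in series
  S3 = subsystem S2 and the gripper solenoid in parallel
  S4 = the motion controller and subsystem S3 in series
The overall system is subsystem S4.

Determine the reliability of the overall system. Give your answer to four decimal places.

Parallel (fieldbus coupler and light curtain): 1 − (1 − 0.733000)(1 − 0.793000) = 0.944731
Series (teach pendant interface and [0.944731]): 0.730000 × 0.944731 = 0.689654
Parallel ([0.689654] and gripper solenoid): 1 − (1 − 0.689654)(1 − 0.734000) = 0.917448
Series (motion controller and [0.917448]): 0.907000 × 0.917448 = 0.8321

0.8321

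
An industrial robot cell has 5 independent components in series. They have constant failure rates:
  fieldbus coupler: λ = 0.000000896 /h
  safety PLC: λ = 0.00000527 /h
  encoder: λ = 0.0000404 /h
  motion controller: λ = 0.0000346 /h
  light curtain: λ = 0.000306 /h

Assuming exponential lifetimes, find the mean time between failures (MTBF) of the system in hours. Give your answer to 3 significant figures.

Series of exponential components: λ_sys = Σ λ_i
λ_sys = 0.000000896 + 0.00000527 + 0.0000404 + 0.0000346 + 0.000306 = 3.8717e-04 /h
MTBF = 1 / λ_sys = 2580 h

2580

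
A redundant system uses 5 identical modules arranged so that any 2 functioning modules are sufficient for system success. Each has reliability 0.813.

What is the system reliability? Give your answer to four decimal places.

0.9948

R = Σ_{i=2}^{5} C(5,i) p^i (1−p)^{5−i} with p = 0.813
C(5,2)·0.813^2·0.187^3 = 0.043222
C(5,3)·0.813^3·0.187^2 = 0.187912
C(5,4)·0.813^4·0.187^1 = 0.408483
C(5,5)·0.813^5·0.187^0 = 0.355183
Sum = 0.9948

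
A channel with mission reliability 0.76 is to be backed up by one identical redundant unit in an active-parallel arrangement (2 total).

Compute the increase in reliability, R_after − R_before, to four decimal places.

R_before = 0.76
R_after = 1 − (1 − 0.76)^2 = 0.9424
ΔR = 0.9424 − 0.76 = 0.1824

0.1824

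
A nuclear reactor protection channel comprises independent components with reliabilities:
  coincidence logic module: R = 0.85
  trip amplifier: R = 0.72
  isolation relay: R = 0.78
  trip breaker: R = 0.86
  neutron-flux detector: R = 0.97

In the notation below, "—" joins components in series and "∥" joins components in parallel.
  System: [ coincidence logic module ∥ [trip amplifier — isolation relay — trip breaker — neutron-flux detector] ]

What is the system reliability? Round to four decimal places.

Series (trip amplifier, isolation relay, trip breaker, and neutron-flux detector): 0.720000 × 0.780000 × 0.860000 × 0.970000 = 0.468487
Parallel (coincidence logic module and [0.468487]): 1 − (1 − 0.850000)(1 − 0.468487) = 0.9203

0.9203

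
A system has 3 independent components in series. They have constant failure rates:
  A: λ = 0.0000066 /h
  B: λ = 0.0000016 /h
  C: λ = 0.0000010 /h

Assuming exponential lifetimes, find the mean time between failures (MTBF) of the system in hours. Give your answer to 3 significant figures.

109000

Series of exponential components: λ_sys = Σ λ_i
λ_sys = 0.0000066 + 0.0000016 + 0.0000010 = 9.2000e-06 /h
MTBF = 1 / λ_sys = 109000 h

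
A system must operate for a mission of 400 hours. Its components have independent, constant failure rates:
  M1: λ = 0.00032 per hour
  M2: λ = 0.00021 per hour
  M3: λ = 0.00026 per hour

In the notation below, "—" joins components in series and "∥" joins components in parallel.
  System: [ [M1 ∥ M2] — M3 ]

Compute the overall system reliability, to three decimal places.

0.893

R(M1) = exp(−0.00032 × 400) = 0.87985
R(M2) = exp(−0.00021 × 400) = 0.91943
R(M3) = exp(−0.00026 × 400) = 0.90123
Parallel (M1 and M2): 1 − (1 − 0.87985)(1 − 0.91943) = 0.99032
Series ([0.99032] and M3): 0.99032 × 0.90123 = 0.893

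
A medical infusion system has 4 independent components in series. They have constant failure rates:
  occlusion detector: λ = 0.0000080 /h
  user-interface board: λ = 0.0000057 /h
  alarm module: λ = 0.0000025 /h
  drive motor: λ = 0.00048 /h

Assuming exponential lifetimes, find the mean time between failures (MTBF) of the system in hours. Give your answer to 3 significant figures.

2020

Series of exponential components: λ_sys = Σ λ_i
λ_sys = 0.0000080 + 0.0000057 + 0.0000025 + 0.00048 = 4.9620e-04 /h
MTBF = 1 / λ_sys = 2020 h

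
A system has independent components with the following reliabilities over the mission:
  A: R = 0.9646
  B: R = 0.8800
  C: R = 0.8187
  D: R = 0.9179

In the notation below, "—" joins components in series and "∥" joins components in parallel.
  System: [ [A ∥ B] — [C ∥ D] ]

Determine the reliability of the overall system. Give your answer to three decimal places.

0.981

Parallel (A and B): 1 − (1 − 0.96460)(1 − 0.88000) = 0.99575
Parallel (C and D): 1 − (1 − 0.81870)(1 − 0.91790) = 0.98512
Series ([0.99575] and [0.98512]): 0.99575 × 0.98512 = 0.981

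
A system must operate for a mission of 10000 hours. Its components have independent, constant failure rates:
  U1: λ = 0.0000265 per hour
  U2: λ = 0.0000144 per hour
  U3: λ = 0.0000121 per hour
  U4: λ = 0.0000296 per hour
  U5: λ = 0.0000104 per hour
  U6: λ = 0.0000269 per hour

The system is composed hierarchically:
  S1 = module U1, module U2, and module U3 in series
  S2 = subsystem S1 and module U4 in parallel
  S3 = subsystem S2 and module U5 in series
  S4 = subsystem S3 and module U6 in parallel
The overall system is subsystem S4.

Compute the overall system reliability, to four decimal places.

0.9543

R(U1) = exp(−0.0000265 × 10000) = 0.767206
R(U2) = exp(−0.0000144 × 10000) = 0.865888
R(U3) = exp(−0.0000121 × 10000) = 0.886034
R(U4) = exp(−0.0000296 × 10000) = 0.743787
R(U5) = exp(−0.0000104 × 10000) = 0.901225
R(U6) = exp(−0.0000269 × 10000) = 0.764143
Series (U1, U2, and U3): 0.767206 × 0.865888 × 0.886034 = 0.588605
Parallel ([0.588605] and U4): 1 − (1 − 0.588605)(1 − 0.743787) = 0.894595
Series ([0.894595] and U5): 0.894595 × 0.901225 = 0.806231
Parallel ([0.806231] and U6): 1 − (1 − 0.806231)(1 − 0.764143) = 0.9543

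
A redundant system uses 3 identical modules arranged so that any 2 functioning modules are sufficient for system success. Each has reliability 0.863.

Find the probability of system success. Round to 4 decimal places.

0.9488

R = Σ_{i=2}^{3} C(3,i) p^i (1−p)^{3−i} with p = 0.863
C(3,2)·0.863^2·0.137^1 = 0.306100
C(3,3)·0.863^3·0.137^0 = 0.642736
Sum = 0.9488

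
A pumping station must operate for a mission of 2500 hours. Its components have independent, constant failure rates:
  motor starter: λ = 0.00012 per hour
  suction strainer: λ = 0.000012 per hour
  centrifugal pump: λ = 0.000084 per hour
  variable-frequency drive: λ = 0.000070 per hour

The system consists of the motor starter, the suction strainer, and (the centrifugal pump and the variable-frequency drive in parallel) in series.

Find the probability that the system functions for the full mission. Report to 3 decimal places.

R(motor starter) = exp(−0.00012 × 2500) = 0.74082
R(suction strainer) = exp(−0.000012 × 2500) = 0.97045
R(centrifugal pump) = exp(−0.000084 × 2500) = 0.81058
R(variable-frequency drive) = exp(−0.000070 × 2500) = 0.83946
Parallel (centrifugal pump and variable-frequency drive): 1 − (1 − 0.81058)(1 − 0.83946) = 0.96959
Series (motor starter, suction strainer, and [0.96959]): 0.74082 × 0.97045 × 0.96959 = 0.697

0.697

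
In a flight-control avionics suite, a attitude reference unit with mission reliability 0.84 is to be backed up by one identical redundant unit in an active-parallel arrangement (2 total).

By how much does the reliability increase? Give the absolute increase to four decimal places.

0.1344

R_before = 0.84
R_after = 1 − (1 − 0.84)^2 = 0.9744
ΔR = 0.9744 − 0.84 = 0.1344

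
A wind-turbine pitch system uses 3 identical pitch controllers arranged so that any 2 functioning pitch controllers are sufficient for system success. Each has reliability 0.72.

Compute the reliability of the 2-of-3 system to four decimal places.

0.8087

R = Σ_{i=2}^{3} C(3,i) p^i (1−p)^{3−i} with p = 0.72
C(3,2)·0.72^2·0.28^1 = 0.435456
C(3,3)·0.72^3·0.28^0 = 0.373248
Sum = 0.8087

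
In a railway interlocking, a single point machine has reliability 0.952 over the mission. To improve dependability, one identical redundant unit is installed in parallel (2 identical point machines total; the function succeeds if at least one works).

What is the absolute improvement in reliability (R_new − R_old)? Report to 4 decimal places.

0.0457

R_before = 0.952
R_after = 1 − (1 − 0.952)^2 = 0.9977
ΔR = 0.9977 − 0.952 = 0.0457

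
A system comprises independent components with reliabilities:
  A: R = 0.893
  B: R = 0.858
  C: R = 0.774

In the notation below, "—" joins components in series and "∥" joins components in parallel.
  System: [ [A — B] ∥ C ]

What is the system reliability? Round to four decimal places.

Series (A and B): 0.893000 × 0.858000 = 0.766194
Parallel ([0.766194] and C): 1 − (1 − 0.766194)(1 − 0.774000) = 0.9472

0.9472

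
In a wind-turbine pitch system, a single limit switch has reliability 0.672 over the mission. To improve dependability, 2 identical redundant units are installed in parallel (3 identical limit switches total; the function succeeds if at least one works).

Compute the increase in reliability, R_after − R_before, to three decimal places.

0.293

R_before = 0.672
R_after = 1 − (1 − 0.672)^3 = 0.965
ΔR = 0.965 − 0.672 = 0.293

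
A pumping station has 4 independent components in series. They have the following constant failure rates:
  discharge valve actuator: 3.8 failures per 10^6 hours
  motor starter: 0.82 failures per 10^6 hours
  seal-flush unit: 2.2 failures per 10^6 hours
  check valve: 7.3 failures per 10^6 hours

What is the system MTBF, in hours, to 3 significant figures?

Series of exponential components: λ_sys = Σ λ_i
λ_sys = 0.0000038 + 0.00000082 + 0.0000022 + 0.0000073 = 1.4120e-05 /h
MTBF = 1 / λ_sys = 70800 h

70800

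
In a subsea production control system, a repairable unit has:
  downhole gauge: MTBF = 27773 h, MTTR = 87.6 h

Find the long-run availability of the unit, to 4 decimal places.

A(downhole gauge) = MTBF/(MTBF+MTTR) = 27773/(27773+87.6) = 0.9969

0.9969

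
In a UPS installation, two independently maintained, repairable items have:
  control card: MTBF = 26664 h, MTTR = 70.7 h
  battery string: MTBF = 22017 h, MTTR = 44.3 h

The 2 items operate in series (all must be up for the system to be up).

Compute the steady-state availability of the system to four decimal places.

A(control card) = MTBF/(MTBF+MTTR) = 26664/(26664+70.7) = 0.997355
A(battery string) = MTBF/(MTBF+MTTR) = 22017/(22017+44.3) = 0.997992
Series availability: 0.997355 × 0.997992 = 0.9954

0.9954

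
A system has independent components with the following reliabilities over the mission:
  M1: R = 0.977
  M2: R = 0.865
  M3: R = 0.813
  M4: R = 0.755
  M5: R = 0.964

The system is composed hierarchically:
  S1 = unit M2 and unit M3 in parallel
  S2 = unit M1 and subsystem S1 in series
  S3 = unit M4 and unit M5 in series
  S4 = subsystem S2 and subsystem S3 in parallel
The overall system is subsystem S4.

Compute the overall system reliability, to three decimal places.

Parallel (M2 and M3): 1 − (1 − 0.86500)(1 − 0.81300) = 0.97476
Series (M1 and [0.97476]): 0.97700 × 0.97476 = 0.95234
Series (M4 and M5): 0.75500 × 0.96400 = 0.72782
Parallel ([0.95234] and [0.72782]): 1 − (1 − 0.95234)(1 − 0.72782) = 0.987

0.987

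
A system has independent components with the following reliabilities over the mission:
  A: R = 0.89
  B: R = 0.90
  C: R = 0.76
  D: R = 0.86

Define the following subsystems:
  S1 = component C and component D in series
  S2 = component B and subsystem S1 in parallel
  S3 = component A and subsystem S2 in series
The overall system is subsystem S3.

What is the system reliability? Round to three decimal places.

Series (C and D): 0.76000 × 0.86000 = 0.65360
Parallel (B and [0.65360]): 1 − (1 − 0.90000)(1 − 0.65360) = 0.96536
Series (A and [0.96536]): 0.89000 × 0.96536 = 0.859

0.859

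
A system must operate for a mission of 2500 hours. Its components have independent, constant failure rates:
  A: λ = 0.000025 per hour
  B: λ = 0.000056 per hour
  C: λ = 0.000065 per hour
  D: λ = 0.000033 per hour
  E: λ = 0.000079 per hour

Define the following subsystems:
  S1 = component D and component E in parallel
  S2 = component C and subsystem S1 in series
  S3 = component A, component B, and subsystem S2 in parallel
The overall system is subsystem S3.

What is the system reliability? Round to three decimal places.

R(A) = exp(−0.000025 × 2500) = 0.93941
R(B) = exp(−0.000056 × 2500) = 0.86936
R(C) = exp(−0.000065 × 2500) = 0.85002
R(D) = exp(−0.000033 × 2500) = 0.92081
R(E) = exp(−0.000079 × 2500) = 0.82078
Parallel (D and E): 1 − (1 − 0.92081)(1 − 0.82078) = 0.98581
Series (C and [0.98581]): 0.85002 × 0.98581 = 0.83796
Parallel (A, B, and [0.83796]): 1 − (1 − 0.93941)(1 − 0.86936)(1 − 0.83796) = 0.999

0.999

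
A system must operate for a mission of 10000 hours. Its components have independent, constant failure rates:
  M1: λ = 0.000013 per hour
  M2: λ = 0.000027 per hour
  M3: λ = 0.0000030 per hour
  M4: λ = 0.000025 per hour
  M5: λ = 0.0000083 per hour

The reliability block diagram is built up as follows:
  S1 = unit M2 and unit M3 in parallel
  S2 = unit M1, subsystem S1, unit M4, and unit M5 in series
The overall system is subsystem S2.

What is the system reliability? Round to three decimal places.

0.625

R(M1) = exp(−0.000013 × 10000) = 0.87810
R(M2) = exp(−0.000027 × 10000) = 0.76338
R(M3) = exp(−0.0000030 × 10000) = 0.97045
R(M4) = exp(−0.000025 × 10000) = 0.77880
R(M5) = exp(−0.0000083 × 10000) = 0.92035
Parallel (M2 and M3): 1 − (1 − 0.76338)(1 − 0.97045) = 0.99301
Series (M1, [0.99301], M4, and M5): 0.87810 × 0.99301 × 0.77880 × 0.92035 = 0.625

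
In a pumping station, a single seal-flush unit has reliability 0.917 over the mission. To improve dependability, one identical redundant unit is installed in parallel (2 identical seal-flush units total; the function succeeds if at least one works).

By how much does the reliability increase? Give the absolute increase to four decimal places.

0.0761

R_before = 0.917
R_after = 1 − (1 − 0.917)^2 = 0.9931
ΔR = 0.9931 − 0.917 = 0.0761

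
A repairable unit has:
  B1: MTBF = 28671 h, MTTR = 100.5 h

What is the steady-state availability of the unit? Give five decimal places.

A(B1) = MTBF/(MTBF+MTTR) = 28671/(28671+100.5) = 0.99651

0.99651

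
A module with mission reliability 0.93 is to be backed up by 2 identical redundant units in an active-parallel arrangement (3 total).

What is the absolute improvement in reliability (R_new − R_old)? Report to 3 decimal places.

R_before = 0.93
R_after = 1 − (1 − 0.93)^3 = 1.000
ΔR = 1.000 − 0.93 = 0.070

0.070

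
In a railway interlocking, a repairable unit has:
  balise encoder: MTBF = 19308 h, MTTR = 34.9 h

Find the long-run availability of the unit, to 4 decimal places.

0.9982

A(balise encoder) = MTBF/(MTBF+MTTR) = 19308/(19308+34.9) = 0.9982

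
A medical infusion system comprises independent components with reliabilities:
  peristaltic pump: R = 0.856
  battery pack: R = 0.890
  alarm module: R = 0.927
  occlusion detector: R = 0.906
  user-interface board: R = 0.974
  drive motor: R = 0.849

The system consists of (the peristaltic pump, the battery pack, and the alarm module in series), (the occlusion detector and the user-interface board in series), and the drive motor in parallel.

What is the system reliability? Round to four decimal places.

0.9948

Series (peristaltic pump, battery pack, and alarm module): 0.856000 × 0.890000 × 0.927000 = 0.706226
Series (occlusion detector and user-interface board): 0.906000 × 0.974000 = 0.882444
Parallel ([0.706226], [0.882444], and drive motor): 1 − (1 − 0.706226)(1 − 0.882444)(1 − 0.849000) = 0.9948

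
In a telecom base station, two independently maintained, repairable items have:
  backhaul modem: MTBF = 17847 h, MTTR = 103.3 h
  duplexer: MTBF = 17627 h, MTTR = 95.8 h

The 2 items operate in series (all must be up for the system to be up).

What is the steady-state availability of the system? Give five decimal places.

0.98887

A(backhaul modem) = MTBF/(MTBF+MTTR) = 17847/(17847+103.3) = 0.994245
A(duplexer) = MTBF/(MTBF+MTTR) = 17627/(17627+95.8) = 0.994595
Series availability: 0.994245 × 0.994595 = 0.98887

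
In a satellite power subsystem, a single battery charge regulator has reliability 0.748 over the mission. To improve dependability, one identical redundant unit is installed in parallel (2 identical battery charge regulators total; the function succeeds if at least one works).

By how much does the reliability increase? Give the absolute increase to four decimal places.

R_before = 0.748
R_after = 1 − (1 − 0.748)^2 = 0.9365
ΔR = 0.9365 − 0.748 = 0.1885

0.1885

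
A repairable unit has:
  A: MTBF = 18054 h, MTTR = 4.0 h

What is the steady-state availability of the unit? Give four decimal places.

A(A) = MTBF/(MTBF+MTTR) = 18054/(18054+4.0) = 0.9998

0.9998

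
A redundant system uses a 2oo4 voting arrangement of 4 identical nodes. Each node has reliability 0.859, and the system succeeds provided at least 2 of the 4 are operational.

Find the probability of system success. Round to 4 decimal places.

0.9900

R = Σ_{i=2}^{4} C(4,i) p^i (1−p)^{4−i} with p = 0.859
C(4,2)·0.859^2·0.141^2 = 0.088019
C(4,3)·0.859^3·0.141^1 = 0.357486
C(4,4)·0.859^4·0.141^0 = 0.544468
Sum = 0.9900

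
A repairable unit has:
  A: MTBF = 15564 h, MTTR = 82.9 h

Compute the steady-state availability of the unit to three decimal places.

A(A) = MTBF/(MTBF+MTTR) = 15564/(15564+82.9) = 0.995

0.995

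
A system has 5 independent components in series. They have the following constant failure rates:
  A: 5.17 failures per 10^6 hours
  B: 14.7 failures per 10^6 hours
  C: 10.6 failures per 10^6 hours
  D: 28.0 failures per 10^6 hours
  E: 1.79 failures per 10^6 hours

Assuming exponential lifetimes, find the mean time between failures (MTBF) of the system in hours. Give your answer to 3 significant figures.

16600

Series of exponential components: λ_sys = Σ λ_i
λ_sys = 0.00000517 + 0.0000147 + 0.0000106 + 0.0000280 + 0.00000179 = 6.0260e-05 /h
MTBF = 1 / λ_sys = 16600 h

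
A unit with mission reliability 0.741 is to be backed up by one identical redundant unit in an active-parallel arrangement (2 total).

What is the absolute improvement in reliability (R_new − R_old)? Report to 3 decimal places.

0.192

R_before = 0.741
R_after = 1 − (1 − 0.741)^2 = 0.933
ΔR = 0.933 − 0.741 = 0.192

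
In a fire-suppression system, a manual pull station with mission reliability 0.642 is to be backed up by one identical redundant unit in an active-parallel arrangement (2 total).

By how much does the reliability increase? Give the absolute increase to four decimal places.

R_before = 0.642
R_after = 1 − (1 − 0.642)^2 = 0.8718
ΔR = 0.8718 − 0.642 = 0.2298

0.2298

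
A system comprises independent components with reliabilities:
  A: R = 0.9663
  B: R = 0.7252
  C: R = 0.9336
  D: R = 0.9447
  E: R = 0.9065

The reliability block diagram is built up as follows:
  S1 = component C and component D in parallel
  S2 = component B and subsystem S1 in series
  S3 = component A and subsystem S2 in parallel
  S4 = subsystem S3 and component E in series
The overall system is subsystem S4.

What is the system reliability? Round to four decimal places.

Parallel (C and D): 1 − (1 − 0.933600)(1 − 0.944700) = 0.996328
Series (B and [0.996328]): 0.725200 × 0.996328 = 0.722537
Parallel (A and [0.722537]): 1 − (1 − 0.966300)(1 − 0.722537) = 0.990649
Series ([0.990649] and E): 0.990649 × 0.906500 = 0.8980

0.8980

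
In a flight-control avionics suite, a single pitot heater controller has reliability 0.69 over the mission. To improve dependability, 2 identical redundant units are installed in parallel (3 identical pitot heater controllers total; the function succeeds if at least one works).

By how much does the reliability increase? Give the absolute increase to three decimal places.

0.280

R_before = 0.69
R_after = 1 − (1 − 0.69)^3 = 0.970
ΔR = 0.970 − 0.69 = 0.280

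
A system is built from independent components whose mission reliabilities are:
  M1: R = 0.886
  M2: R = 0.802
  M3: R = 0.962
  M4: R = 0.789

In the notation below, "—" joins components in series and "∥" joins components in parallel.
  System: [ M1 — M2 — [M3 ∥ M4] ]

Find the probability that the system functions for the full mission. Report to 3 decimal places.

Parallel (M3 and M4): 1 − (1 − 0.96200)(1 − 0.78900) = 0.99198
Series (M1, M2, and [0.99198]): 0.88600 × 0.80200 × 0.99198 = 0.705

0.705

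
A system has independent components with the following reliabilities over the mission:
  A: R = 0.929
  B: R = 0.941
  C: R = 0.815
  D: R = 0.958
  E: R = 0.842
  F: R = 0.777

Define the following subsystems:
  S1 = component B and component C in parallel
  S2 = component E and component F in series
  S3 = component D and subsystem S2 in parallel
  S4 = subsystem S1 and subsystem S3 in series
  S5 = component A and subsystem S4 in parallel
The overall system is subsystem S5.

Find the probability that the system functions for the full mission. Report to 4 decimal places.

Parallel (B and C): 1 − (1 − 0.941000)(1 − 0.815000) = 0.989085
Series (E and F): 0.842000 × 0.777000 = 0.654234
Parallel (D and [0.654234]): 1 − (1 − 0.958000)(1 − 0.654234) = 0.985478
Series ([0.989085] and [0.985478]): 0.989085 × 0.985478 = 0.974722
Parallel (A and [0.974722]): 1 − (1 − 0.929000)(1 − 0.974722) = 0.9982

0.9982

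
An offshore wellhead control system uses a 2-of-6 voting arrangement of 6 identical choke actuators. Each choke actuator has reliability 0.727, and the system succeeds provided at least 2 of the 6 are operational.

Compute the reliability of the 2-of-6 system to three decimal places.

R = Σ_{i=2}^{6} C(6,i) p^i (1−p)^{6−i} with p = 0.727
C(6,2)·0.727^2·0.273^4 = 0.04404
C(6,3)·0.727^3·0.273^3 = 0.15636
C(6,4)·0.727^4·0.273^2 = 0.31229
C(6,5)·0.727^5·0.273^1 = 0.33265
C(6,6)·0.727^6·0.273^0 = 0.14764
Sum = 0.993

0.993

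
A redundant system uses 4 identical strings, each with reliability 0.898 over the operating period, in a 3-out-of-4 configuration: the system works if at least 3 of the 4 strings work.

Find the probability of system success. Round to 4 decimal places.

0.9457

R = Σ_{i=3}^{4} C(4,i) p^i (1−p)^{4−i} with p = 0.898
C(4,3)·0.898^3·0.102^1 = 0.295454
C(4,4)·0.898^4·0.102^0 = 0.650287
Sum = 0.9457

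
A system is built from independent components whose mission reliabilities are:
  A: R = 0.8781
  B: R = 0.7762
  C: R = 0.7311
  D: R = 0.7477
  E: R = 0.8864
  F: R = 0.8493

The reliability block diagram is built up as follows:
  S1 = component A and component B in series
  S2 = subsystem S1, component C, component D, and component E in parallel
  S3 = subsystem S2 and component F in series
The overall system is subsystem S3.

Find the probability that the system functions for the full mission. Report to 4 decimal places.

0.8472

Series (A and B): 0.878100 × 0.776200 = 0.681581
Parallel ([0.681581], C, D, and E): 1 − (1 − 0.681581)(1 − 0.731100)(1 − 0.747700)(1 − 0.886400) = 0.997546
Series ([0.997546] and F): 0.997546 × 0.849300 = 0.8472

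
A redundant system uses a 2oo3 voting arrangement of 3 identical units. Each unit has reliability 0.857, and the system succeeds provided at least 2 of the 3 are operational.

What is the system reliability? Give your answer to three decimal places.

R = Σ_{i=2}^{3} C(3,i) p^i (1−p)^{3−i} with p = 0.857
C(3,2)·0.857^2·0.143^1 = 0.31508
C(3,3)·0.857^3·0.143^0 = 0.62942
Sum = 0.945

0.945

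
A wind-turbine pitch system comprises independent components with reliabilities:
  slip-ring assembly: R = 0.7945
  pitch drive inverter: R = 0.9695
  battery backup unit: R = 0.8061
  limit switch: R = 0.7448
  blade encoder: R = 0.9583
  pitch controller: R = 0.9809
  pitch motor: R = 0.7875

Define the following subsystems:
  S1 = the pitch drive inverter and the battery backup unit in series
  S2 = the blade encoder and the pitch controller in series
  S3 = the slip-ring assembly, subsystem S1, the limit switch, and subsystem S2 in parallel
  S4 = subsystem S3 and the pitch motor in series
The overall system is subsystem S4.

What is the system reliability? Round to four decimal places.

0.7870

Series (pitch drive inverter and battery backup unit): 0.969500 × 0.806100 = 0.781514
Series (blade encoder and pitch controller): 0.958300 × 0.980900 = 0.939996
Parallel (slip-ring assembly, [0.781514], limit switch, and [0.939996]): 1 − (1 − 0.794500)(1 − 0.781514)(1 − 0.744800)(1 − 0.939996) = 0.999312
Series ([0.999312] and pitch motor): 0.999312 × 0.787500 = 0.7870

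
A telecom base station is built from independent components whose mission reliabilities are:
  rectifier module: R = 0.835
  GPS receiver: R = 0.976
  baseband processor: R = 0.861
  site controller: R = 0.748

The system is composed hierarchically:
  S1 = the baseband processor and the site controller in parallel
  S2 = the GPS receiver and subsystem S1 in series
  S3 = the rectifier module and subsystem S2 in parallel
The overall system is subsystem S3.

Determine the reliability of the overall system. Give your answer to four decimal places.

Parallel (baseband processor and site controller): 1 − (1 − 0.861000)(1 − 0.748000) = 0.964972
Series (GPS receiver and [0.964972]): 0.976000 × 0.964972 = 0.941813
Parallel (rectifier module and [0.941813]): 1 − (1 − 0.835000)(1 − 0.941813) = 0.9904

0.9904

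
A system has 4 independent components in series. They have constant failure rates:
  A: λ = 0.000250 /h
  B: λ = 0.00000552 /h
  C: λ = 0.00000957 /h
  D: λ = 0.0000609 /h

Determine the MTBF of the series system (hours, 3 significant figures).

3070

Series of exponential components: λ_sys = Σ λ_i
λ_sys = 0.000250 + 0.00000552 + 0.00000957 + 0.0000609 = 3.2599e-04 /h
MTBF = 1 / λ_sys = 3070 h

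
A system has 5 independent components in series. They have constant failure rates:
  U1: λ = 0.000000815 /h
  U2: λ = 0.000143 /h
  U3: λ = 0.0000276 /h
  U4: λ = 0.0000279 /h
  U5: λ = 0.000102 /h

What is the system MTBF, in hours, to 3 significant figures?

3320

Series of exponential components: λ_sys = Σ λ_i
λ_sys = 0.000000815 + 0.000143 + 0.0000276 + 0.0000279 + 0.000102 = 3.0132e-04 /h
MTBF = 1 / λ_sys = 3320 h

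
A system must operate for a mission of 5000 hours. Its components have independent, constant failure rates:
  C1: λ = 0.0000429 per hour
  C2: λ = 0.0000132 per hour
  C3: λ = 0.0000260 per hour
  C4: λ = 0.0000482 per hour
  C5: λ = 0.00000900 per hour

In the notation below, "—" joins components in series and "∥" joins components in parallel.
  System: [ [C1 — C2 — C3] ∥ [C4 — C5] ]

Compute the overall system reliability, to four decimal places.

0.9163

R(C1) = exp(−0.0000429 × 5000) = 0.806945
R(C2) = exp(−0.0000132 × 5000) = 0.936131
R(C3) = exp(−0.0000260 × 5000) = 0.878095
R(C4) = exp(−0.0000482 × 5000) = 0.785842
R(C5) = exp(−0.00000900 × 5000) = 0.955997
Series (C1, C2, and C3): 0.806945 × 0.936131 × 0.878095 = 0.663318
Series (C4 and C5): 0.785842 × 0.955997 = 0.751263
Parallel ([0.663318] and [0.751263]): 1 − (1 − 0.663318)(1 − 0.751263) = 0.9163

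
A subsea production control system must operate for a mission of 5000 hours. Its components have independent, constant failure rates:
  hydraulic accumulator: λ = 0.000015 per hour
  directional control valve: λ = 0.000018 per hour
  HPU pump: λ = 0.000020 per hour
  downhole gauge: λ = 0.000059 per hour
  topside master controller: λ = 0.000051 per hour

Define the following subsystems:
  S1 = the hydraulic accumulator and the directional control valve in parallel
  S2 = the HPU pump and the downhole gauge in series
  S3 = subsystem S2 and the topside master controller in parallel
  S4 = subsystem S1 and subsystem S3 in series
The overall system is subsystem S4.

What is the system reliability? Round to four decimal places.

R(hydraulic accumulator) = exp(−0.000015 × 5000) = 0.927743
R(directional control valve) = exp(−0.000018 × 5000) = 0.913931
R(HPU pump) = exp(−0.000020 × 5000) = 0.904837
R(downhole gauge) = exp(−0.000059 × 5000) = 0.744532
R(topside master controller) = exp(−0.000051 × 5000) = 0.774916
Parallel (hydraulic accumulator and directional control valve): 1 − (1 − 0.927743)(1 − 0.913931) = 0.993781
Series (HPU pump and downhole gauge): 0.904837 × 0.744532 = 0.673680
Parallel ([0.673680] and topside master controller): 1 − (1 − 0.673680)(1 − 0.774916) = 0.926551
Series ([0.993781] and [0.926551]): 0.993781 × 0.926551 = 0.9208

0.9208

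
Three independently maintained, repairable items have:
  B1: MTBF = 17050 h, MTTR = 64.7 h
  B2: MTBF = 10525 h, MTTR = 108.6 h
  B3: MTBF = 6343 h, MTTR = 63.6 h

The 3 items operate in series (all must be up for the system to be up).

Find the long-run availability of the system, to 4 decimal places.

A(B1) = MTBF/(MTBF+MTTR) = 17050/(17050+64.7) = 0.996220
A(B2) = MTBF/(MTBF+MTTR) = 10525/(10525+108.6) = 0.989787
A(B3) = MTBF/(MTBF+MTTR) = 6343/(6343+63.6) = 0.990073
Series availability: 0.996220 × 0.989787 × 0.990073 = 0.9763

0.9763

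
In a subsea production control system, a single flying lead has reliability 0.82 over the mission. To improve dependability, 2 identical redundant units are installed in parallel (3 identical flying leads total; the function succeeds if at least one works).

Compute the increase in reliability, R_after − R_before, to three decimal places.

R_before = 0.82
R_after = 1 − (1 − 0.82)^3 = 0.994
ΔR = 0.994 − 0.82 = 0.174

0.174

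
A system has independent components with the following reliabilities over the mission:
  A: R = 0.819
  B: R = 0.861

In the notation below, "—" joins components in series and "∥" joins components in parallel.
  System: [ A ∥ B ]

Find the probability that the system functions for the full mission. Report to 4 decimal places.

0.9748

Parallel (A and B): 1 − (1 − 0.819000)(1 − 0.861000) = 0.9748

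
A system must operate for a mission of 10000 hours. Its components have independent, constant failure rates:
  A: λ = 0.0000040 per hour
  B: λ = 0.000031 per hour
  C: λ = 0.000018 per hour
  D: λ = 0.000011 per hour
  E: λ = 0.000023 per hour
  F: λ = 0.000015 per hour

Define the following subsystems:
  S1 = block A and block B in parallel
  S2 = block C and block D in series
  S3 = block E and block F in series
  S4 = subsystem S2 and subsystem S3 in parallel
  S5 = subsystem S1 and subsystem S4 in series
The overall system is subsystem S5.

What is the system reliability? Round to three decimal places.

0.911

R(A) = exp(−0.0000040 × 10000) = 0.96079
R(B) = exp(−0.000031 × 10000) = 0.73345
R(C) = exp(−0.000018 × 10000) = 0.83527
R(D) = exp(−0.000011 × 10000) = 0.89583
R(E) = exp(−0.000023 × 10000) = 0.79453
R(F) = exp(−0.000015 × 10000) = 0.86071
Parallel (A and B): 1 − (1 − 0.96079)(1 − 0.73345) = 0.98955
Series (C and D): 0.83527 × 0.89583 = 0.74826
Series (E and F): 0.79453 × 0.86071 = 0.68386
Parallel ([0.74826] and [0.68386]): 1 − (1 − 0.74826)(1 − 0.68386) = 0.92041
Series ([0.98955] and [0.92041]): 0.98955 × 0.92041 = 0.911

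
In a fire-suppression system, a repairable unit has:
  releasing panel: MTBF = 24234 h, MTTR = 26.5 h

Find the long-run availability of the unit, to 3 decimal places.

A(releasing panel) = MTBF/(MTBF+MTTR) = 24234/(24234+26.5) = 0.999

0.999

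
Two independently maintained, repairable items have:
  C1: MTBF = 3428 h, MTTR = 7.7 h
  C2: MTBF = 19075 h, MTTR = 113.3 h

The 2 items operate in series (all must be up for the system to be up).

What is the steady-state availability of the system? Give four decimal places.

A(C1) = MTBF/(MTBF+MTTR) = 3428/(3428+7.7) = 0.997759
A(C2) = MTBF/(MTBF+MTTR) = 19075/(19075+113.3) = 0.994095
Series availability: 0.997759 × 0.994095 = 0.9919

0.9919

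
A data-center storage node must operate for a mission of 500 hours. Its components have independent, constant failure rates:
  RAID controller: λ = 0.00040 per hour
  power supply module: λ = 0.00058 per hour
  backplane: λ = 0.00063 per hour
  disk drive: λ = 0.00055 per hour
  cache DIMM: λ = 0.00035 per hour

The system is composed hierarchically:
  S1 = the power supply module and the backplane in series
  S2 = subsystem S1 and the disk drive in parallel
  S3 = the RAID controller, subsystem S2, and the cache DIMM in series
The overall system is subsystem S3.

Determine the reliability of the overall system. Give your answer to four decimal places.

R(RAID controller) = exp(−0.00040 × 500) = 0.818731
R(power supply module) = exp(−0.00058 × 500) = 0.748264
R(backplane) = exp(−0.00063 × 500) = 0.729789
R(disk drive) = exp(−0.00055 × 500) = 0.759572
R(cache DIMM) = exp(−0.00035 × 500) = 0.839457
Series (power supply module and backplane): 0.748264 × 0.729789 = 0.546075
Parallel ([0.546075] and disk drive): 1 − (1 − 0.546075)(1 − 0.759572) = 0.890864
Series (RAID controller, [0.890864], and cache DIMM): 0.818731 × 0.890864 × 0.839457 = 0.6123

0.6123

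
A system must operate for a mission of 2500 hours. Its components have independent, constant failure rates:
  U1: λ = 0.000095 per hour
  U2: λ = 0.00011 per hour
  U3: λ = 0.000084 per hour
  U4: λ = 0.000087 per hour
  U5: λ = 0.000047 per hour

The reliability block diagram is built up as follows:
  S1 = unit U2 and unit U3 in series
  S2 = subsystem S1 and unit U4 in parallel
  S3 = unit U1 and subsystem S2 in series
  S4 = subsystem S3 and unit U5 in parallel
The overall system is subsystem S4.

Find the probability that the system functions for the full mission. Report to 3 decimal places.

0.970

R(U1) = exp(−0.000095 × 2500) = 0.78860
R(U2) = exp(−0.00011 × 2500) = 0.75957
R(U3) = exp(−0.000084 × 2500) = 0.81058
R(U4) = exp(−0.000087 × 2500) = 0.80453
R(U5) = exp(−0.000047 × 2500) = 0.88914
Series (U2 and U3): 0.75957 × 0.81058 = 0.61569
Parallel ([0.61569] and U4): 1 − (1 − 0.61569)(1 − 0.80453) = 0.92488
Series (U1 and [0.92488]): 0.78860 × 0.92488 = 0.72936
Parallel ([0.72936] and U5): 1 − (1 − 0.72936)(1 − 0.88914) = 0.970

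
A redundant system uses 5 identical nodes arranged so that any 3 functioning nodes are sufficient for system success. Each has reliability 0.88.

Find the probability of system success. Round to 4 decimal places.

0.9857

R = Σ_{i=3}^{5} C(5,i) p^i (1−p)^{5−i} with p = 0.88
C(5,3)·0.88^3·0.12^2 = 0.098132
C(5,4)·0.88^4·0.12^1 = 0.359817
C(5,5)·0.88^5·0.12^0 = 0.527732
Sum = 0.9857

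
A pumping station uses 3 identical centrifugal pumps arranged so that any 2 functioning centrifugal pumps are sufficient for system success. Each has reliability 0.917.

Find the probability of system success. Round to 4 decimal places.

0.9805

R = Σ_{i=2}^{3} C(3,i) p^i (1−p)^{3−i} with p = 0.917
C(3,2)·0.917^2·0.083^1 = 0.209381
C(3,3)·0.917^3·0.083^0 = 0.771095
Sum = 0.9805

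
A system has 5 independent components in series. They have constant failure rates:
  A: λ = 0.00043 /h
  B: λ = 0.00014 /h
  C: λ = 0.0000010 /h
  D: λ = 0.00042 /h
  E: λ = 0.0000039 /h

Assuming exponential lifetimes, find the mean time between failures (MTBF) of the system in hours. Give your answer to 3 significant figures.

1010

Series of exponential components: λ_sys = Σ λ_i
λ_sys = 0.00043 + 0.00014 + 0.0000010 + 0.00042 + 0.0000039 = 9.9490e-04 /h
MTBF = 1 / λ_sys = 1010 h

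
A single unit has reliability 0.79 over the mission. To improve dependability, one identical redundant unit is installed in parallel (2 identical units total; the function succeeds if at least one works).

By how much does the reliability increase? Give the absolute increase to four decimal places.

0.1659

R_before = 0.79
R_after = 1 − (1 − 0.79)^2 = 0.9559
ΔR = 0.9559 − 0.79 = 0.1659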